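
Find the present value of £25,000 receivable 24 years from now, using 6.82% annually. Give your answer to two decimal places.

PV = FV·(1+i)^(−n) = 25,000 × 0.205276 = 5,131.9007

£5,131.90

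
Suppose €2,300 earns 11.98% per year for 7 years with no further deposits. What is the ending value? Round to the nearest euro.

€5,078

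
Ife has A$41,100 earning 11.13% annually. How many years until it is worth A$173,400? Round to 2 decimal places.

13.64 years

n = ln(173400/41100) / ln(1+0.1113) = ln(4.21898) / 0.105531 = 13.6415 years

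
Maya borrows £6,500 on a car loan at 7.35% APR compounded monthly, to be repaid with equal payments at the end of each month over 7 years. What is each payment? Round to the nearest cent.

i = 0.0735/12 = 0.006125 per month; n = 7·12 = 84.
Annuity-PV factor = 65.512122; PMT = 6500 / 65.512122 = 99.2183

£99.22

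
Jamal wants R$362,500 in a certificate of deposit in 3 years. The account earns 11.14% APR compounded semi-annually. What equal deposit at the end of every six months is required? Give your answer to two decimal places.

R$52,534.71

With 2 periods per year: i = 0.0557, n = 6.
PMT = 362500 / ( [(1+0.0557)^6 − 1] / 0.0557 ) = 362500 / 6.900200 = 52,534.7075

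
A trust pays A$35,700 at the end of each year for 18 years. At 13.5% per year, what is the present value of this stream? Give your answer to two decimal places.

A$237,379.39

PV = 35700 × [1 − (1+0.135)^(−18)] / 0.135 = 35700 × 6.649283 = 237,379.3878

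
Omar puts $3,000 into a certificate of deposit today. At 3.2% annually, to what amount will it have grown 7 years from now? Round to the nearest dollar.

$3,740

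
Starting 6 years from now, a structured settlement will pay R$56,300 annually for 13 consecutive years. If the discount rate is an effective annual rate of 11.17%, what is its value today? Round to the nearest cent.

Value one period before first payment (t=5): 56300 × [1 − (1+0.1117)^(−13)] / 0.1117 = 56300 × 6.692554 = 376,790.7905
Discount back 5 years: 376,790.7905 × (1+0.1117)^(−5) = 376,790.7905 × 0.588928 = 221,902.5285

R$221,902.53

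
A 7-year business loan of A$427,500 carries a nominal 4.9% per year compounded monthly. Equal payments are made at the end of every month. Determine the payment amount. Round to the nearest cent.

With 12 periods per year: i = 0.00408333, n = 84.
PMT = 427500 / ( [1 − (1+0.00408333)^(−84)] / 0.00408333 ) = 427500 / 70.987594 = 6,022.1790

A$6,022.18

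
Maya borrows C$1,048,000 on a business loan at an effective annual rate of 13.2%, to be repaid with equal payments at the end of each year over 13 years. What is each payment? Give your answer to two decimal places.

C$172,817.30

PMT = 1.048e+06 / ( [1 − (1+0.132)^(−13)] / 0.132 ) = 1.048e+06 / 6.064208 = 172,817.3035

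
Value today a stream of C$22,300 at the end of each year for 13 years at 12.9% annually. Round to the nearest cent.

PV = PMT · [1 − (1+i)^(−n)] / i = 22300 · 6.150946 = 137,166.1051

C$137,166.11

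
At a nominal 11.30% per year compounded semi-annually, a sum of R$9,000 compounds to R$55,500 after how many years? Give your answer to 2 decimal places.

16.55 years

Periodic rate i = 0.113/2 = 0.0565.
(1+i)^n = 55500/9000 = 6.16667, so n = ln 6.16667 / ln 1.0565 = 33.0987 half-years
= 33.0987/2 years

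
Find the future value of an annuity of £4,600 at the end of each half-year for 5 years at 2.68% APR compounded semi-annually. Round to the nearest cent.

£48,875.28

With 2 periods per year: i = 0.0134, n = 10.
Accumulation factor s(10|0.0134) = 10.625061; FV = 4600 × 10.625061 = 48,875.2792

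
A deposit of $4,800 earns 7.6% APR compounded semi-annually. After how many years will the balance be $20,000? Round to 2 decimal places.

Periodic rate i = 0.076/2 = 0.038.
n = ln(20000/4800) / ln(1+0.038) = ln(4.16667) / 0.037296 = 38.2648 half-years
= 38.2648/2 years

19.13 years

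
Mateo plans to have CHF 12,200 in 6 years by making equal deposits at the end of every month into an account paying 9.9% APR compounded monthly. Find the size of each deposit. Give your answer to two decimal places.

i = 0.099/12 = 0.00825 per month; n = 6·12 = 72.
FV-annuity factor = 97.795214; PMT = 12200 / 97.795214 = 124.7505

CHF 124.75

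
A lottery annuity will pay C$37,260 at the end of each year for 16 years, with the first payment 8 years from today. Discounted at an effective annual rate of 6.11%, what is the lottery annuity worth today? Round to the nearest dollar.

C$246,745

Value one period before first payment (t=7): 37260 × [1 − (1+0.0611)^(−16)] / 0.0611 = 37260 × 10.029991 = 373,717.4553
Discount back 7 years: 373,717.4553 × (1+0.0611)^(−7) = 373,717.4553 × 0.660246 = 246,745.4660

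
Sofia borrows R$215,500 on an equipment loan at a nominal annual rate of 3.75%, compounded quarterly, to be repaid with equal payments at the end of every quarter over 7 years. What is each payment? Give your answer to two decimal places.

R$8,786.54

i = 0.0375/4 = 0.009375 per quarter; n = 7·4 = 28.
Annuity-PV factor = 24.526138; PMT = 215500 / 24.526138 = 8,786.5442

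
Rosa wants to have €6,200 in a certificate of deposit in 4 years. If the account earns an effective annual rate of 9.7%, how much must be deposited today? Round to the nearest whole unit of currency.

€4,281

PV = FV·(1+i)^(−n) = 6,200 × 0.690516 = 4,281.1967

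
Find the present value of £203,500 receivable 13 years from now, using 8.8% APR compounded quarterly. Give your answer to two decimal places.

£65,632.33

i = 0.088/4 = 0.022 per quarter; n = 13·4 = 52.
PV = FV·(1+i)^(−n) = 203,500 × 0.322518 = 65,632.3315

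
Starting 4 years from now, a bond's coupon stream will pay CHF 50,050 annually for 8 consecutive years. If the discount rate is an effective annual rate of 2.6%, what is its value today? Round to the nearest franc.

CHF 330,857

Value one period before first payment (t=3): 50050 × [1 − (1+0.026)^(−8)] / 0.026 = 50050 × 7.139662 = 357,340.1065
Discount back 3 years: 357,340.1065 × (1+0.026)^(−3) = 357,340.1065 × 0.925887 = 330,856.5068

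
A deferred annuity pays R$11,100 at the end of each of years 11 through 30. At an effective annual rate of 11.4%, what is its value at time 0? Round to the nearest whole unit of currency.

PV at t=10 (ordinary 20-year annuity): 11100 × a(20|0.114) = 11100 × 7.759438 = 86,129.7668
Discount back 10 years: 86,129.7668 × (1+0.114)^(−10) = 86,129.7668 × 0.339741 = 29,261.8219

R$29,262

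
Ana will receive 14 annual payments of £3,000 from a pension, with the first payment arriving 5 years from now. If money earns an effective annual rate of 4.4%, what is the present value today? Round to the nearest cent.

£25,984.61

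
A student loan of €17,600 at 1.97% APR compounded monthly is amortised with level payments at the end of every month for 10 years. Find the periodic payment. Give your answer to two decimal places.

i = 0.0197/12 = 0.00164167 per month; n = 10·12 = 120.
Annuity-PV factor = 108.838606; PMT = 17600 / 108.838606 = 161.7073

€161.71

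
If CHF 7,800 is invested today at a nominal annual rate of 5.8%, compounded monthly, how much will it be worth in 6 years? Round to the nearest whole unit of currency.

CHF 11,037

Periodic rate i = 0.058/12 = 0.00483333; n = 6 × 12 = 72 periods.
FV = PV·(1+i)^n = 7,800 × 1.415046 = 11,037.3551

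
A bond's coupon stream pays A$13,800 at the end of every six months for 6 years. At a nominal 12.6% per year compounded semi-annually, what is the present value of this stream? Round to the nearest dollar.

i = 0.126/2 = 0.063 per half-year; n = 6·2 = 12.
Annuity factor a(12|0.063) = 8.247657; PV = 13800 × 8.247657 = 113,817.6694

A$113,818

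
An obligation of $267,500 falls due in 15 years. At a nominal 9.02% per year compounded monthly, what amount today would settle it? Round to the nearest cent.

$69,489.75

Periodic rate i = 0.0902/12 = 0.00751667; n = 15 × 12 = 180 periods.
PV = FV·(1+i)^(−n) = 267,500 × 0.259775 = 69,489.7495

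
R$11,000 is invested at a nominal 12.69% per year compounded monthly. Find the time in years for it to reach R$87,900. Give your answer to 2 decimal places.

16.46 years

Periodic rate i = 0.1269/12 = 0.010575.
n = ln(87900/11000) / ln(1+0.010575) = ln(7.99091) / 0.010519 = 197.5673 months
= 197.5673/12 years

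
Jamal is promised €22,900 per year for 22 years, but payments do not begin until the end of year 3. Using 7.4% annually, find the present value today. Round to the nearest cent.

€212,501.37

Value one period before first payment (t=2): 22900 × [1 − (1+0.074)^(−22)] / 0.074 = 22900 × 10.703722 = 245,115.2347
PV₀ = 245,115.2347 / (1+0.074)^2 = 245,115.2347 / 1.153476 = 212,501.3739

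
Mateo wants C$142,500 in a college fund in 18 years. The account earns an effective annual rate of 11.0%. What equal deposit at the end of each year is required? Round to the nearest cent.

C$2,827.61

PMT = 142500 / ( [(1+0.11)^18 − 1] / 0.11 ) = 142500 / 50.395936 = 2,827.6090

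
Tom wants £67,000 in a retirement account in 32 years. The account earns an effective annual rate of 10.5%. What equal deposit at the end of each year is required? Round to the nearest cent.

PMT = 67000 / ( [(1+0.105)^32 − 1] / 0.105 ) = 67000 / 222.965827 = 300.4945

£300.49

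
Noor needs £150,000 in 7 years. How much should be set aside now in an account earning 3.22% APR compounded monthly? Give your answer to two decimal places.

£119,765.68

Periodic rate i = 0.0322/12 = 0.00268333; n = 7 × 12 = 84 periods.
PV = 150,000 / (1 + 0.00268333)^84 = 150,000 / 1.252446 = 119,765.6798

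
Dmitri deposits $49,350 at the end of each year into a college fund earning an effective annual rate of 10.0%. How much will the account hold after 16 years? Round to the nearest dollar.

$1,774,119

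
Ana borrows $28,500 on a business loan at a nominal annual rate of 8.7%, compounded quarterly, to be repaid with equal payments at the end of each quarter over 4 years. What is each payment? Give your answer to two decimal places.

i = 0.087/4 = 0.02175 per quarter; n = 4·4 = 16.
PMT = 28500 / ( [1 − (1+0.02175)^(−16)] / 0.02175 ) = 28500 / 13.391361 = 2,128.2378

$2,128.24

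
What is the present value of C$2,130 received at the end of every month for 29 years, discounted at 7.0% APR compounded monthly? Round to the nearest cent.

C$316,902.95

i = 0.07/12 = 0.00583333 per month; n = 29·12 = 348.
PV = PMT · [1 − (1+i)^(−n)] / i = 2130 · 148.780729 = 316,902.9526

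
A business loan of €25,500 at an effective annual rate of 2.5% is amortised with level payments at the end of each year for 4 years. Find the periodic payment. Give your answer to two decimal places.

Annuity-PV factor = 3.761974; PMT = 25500 / 3.761974 = 6,778.3559

€6,778.36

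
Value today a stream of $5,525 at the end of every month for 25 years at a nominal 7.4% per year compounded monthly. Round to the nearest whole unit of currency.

i = 0.074/12 = 0.00616667 per month; n = 25·12 = 300.
PV = PMT · [1 − (1+i)^(−n)] / i = 5525 · 136.518982 = 754,267.3750

$754,267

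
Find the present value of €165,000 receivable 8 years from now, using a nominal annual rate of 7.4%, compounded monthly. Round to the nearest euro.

€91,447

i = 0.074/12 = 0.00616667 per month; n = 8·12 = 96.
PV = 165,000 / (1 + 0.00616667)^96 = 165,000 / 1.804317 = 91,447.3446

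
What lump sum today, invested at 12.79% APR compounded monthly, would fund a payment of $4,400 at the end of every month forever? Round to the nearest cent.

$412,822.52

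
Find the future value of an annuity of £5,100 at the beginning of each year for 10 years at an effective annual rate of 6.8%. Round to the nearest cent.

£74,548.26

Accumulation factor s(10|0.068) × (1+i) = 14.617306; FV = 5100 × 14.617306 = 74,548.2618
(Beginning-of-period payments → annuity-due factor ×(1+i).)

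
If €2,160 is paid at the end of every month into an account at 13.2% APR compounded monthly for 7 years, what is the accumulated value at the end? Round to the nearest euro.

i = 0.132/12 = 0.011 per month; n = 7·12 = 84.
Accumulation factor s(84|0.011) = 136.969951; FV = 2160 × 136.969951 = 295,855.0937

€295,855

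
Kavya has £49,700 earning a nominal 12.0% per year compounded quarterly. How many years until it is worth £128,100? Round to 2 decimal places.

Periodic rate i = 0.12/4 = 0.03.
n = ln(128100/49700) / ln(1+0.03) = ln(2.57746) / 0.029559 = 32.0313 quarters
= 32.0313/4 years

8.01 years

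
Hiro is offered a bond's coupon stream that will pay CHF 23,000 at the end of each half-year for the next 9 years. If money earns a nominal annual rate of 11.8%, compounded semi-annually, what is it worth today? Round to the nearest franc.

CHF 250,916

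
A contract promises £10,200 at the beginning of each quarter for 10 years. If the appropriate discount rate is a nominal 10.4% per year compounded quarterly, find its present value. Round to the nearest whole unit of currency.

£258,336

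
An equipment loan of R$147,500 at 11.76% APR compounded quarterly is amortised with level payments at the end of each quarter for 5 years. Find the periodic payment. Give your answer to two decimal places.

Periodic rate i = 0.1176/4 = 0.0294; n = 5 × 4 = 20 periods.
Annuity-PV factor = 14.960341; PMT = 147500 / 14.960341 = 9,859.4008

R$9,859.40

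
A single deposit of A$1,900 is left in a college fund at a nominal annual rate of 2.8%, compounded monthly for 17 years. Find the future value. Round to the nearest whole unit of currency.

A$3,057

Periodic rate i = 0.028/12 = 0.00233333; n = 17 × 12 = 204 periods.
1,900 × (1+0.00233333)^204 = 1,900 × 1.608731 = 3,056.5885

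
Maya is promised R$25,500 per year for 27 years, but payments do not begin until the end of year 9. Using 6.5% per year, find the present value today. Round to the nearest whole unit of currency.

R$193,754

Value one period before first payment (t=8): 25500 × [1 − (1+0.065)^(−27)] / 0.065 = 25500 × 12.574998 = 320,662.4404
Discount back 8 years: 320,662.4404 × (1+0.065)^(−8) = 320,662.4404 × 0.604231 = 193,754.2472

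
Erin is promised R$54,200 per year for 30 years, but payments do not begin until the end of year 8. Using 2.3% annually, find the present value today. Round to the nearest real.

R$993,798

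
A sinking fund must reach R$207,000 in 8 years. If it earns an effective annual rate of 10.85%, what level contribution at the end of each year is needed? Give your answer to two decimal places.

R$17,550.03

FV-annuity factor = 11.794851; PMT = 207000 / 11.794851 = 17,550.0305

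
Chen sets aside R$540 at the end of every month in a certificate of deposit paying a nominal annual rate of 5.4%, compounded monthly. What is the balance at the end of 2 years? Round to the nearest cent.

Periodic rate i = 0.054/12 = 0.0045; n = 2 × 12 = 24 periods.
FV = 540 × [(1+0.0045)^24 − 1] / 0.0045 = 540 × 25.283972 = 13,653.3449

R$13,653.34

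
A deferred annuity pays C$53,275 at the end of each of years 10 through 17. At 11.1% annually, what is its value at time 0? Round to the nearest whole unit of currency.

C$105,933

PV at t=9 (ordinary 8-year annuity): 53275 × a(8|0.111) = 53275 × 5.127822 = 273,184.7263
Discount back 9 years: 273,184.7263 × (1+0.111)^(−9) = 273,184.7263 × 0.387769 = 105,932.6615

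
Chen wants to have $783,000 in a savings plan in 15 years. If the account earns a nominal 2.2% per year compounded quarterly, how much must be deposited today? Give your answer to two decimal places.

$563,426.50

i = 0.022/4 = 0.0055 per quarter; n = 15·4 = 60.
Discount factor = (1+0.0055)^(−60) = 0.719574; PV = 783,000 × 0.719574 = 563,426.4955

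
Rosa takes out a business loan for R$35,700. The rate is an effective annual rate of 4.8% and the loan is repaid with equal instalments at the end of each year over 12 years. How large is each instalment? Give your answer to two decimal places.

R$3,982.56

PMT = 35700 / ( [1 − (1+0.048)^(−12)] / 0.048 ) = 35700 / 8.964081 = 3,982.5612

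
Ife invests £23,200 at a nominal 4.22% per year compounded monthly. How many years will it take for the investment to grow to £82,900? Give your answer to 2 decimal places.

Periodic rate i = 0.0422/12 = 0.00351667.
n = ln(82900/23200) / ln(1+0.00351667) = ln(3.57328) / 0.003510 = 362.7642 months
= 362.7642/12 years

30.23 years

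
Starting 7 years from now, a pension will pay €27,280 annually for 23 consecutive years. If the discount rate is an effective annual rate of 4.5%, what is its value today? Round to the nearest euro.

€296,370

PV at t=6 (ordinary 23-year annuity): 27280 × a(23|0.045) = 27280 × 14.147775 = 385,951.2991
PV₀ = 385,951.2991 / (1+0.045)^6 = 385,951.2991 / 1.302260 = 296,370.3577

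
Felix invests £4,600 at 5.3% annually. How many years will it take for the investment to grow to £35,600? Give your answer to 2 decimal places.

(1+i)^n = 35600/4600 = 7.73913, so n = ln 7.73913 / ln 1.053 = 39.6236 years

39.62 years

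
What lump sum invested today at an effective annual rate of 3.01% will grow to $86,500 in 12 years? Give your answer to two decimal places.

$60,598.72

PV = FV·(1+i)^(−n) = 86,500 × 0.700563 = 60,598.7215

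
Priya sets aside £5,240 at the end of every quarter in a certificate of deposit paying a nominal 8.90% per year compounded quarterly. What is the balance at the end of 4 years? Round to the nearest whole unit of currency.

£99,394

i = 0.089/4 = 0.02225 per quarter; n = 4·4 = 16.
Accumulation factor s(16|0.02225) = 18.968398; FV = 5240 × 18.968398 = 99,394.4065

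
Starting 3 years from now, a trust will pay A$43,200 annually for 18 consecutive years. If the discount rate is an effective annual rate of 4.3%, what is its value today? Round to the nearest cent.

PV at t=2 (ordinary 18-year annuity): 43200 × a(18|0.043) = 43200 × 12.356128 = 533,784.7212
PV₀ = 533,784.7212 / (1+0.043)^2 = 533,784.7212 / 1.087849 = 490,679.0568

A$490,679.06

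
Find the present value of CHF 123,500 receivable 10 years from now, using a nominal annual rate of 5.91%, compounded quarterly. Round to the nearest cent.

i = 0.0591/4 = 0.014775 per quarter; n = 10·4 = 40.
PV = FV·(1+i)^(−n) = 123,500 × 0.556173 = 68,687.3216

CHF 68,687.32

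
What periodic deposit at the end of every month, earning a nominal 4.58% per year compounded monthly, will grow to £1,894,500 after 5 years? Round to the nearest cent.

£28,157.48

i = 0.0458/12 = 0.00381667 per month; n = 5·12 = 60.
PMT = 1.8945e+06 / ( [(1+0.00381667)^60 − 1] / 0.00381667 ) = 1.8945e+06 / 67.282293 = 28,157.4828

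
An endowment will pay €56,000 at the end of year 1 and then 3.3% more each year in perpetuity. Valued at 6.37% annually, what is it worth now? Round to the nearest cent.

€1,824,104.23

PV = D₁/(r − g) = 56000/(0.0637 − 0.033) = 1,824,104.2345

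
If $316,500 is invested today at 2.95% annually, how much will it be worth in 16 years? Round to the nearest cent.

316,500 × (1+0.0295)^16 = 316,500 × 1.592288 = 503,959.1440

$503,959.14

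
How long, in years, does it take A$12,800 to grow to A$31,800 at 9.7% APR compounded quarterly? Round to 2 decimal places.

9.49 years

Periodic rate i = 0.097/4 = 0.02425.
n = ln(31800/12800) / ln(1+0.02425) = ln(2.48438) / 0.023961 = 37.9798 quarters
= 37.9798/4 years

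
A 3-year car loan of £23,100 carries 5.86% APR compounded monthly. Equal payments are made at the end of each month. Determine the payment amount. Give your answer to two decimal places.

Periodic rate i = 0.0586/12 = 0.00488333; n = 3 × 12 = 36 periods.
Annuity-PV factor = 32.939657; PMT = 23100 / 32.939657 = 701.2824

£701.28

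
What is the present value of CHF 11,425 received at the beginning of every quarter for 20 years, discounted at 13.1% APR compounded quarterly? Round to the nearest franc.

With 4 periods per year: i = 0.03275, n = 80.
PV = 11425 × [1 − (1+0.03275)^(−80)] / 0.03275 × (1+i) = 11425 × 29.140112 = 332,925.7745
(annuity-due: payments at period start, so ×(1+i).)

CHF 332,926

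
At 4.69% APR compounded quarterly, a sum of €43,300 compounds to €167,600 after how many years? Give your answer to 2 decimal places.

29.03 years

Periodic rate i = 0.0469/4 = 0.011725.
(1+i)^n = 167600/43300 = 3.87067, so n = ln 3.87067 / ln 1.01172 = 116.1063 quarters
= 116.1063/4 years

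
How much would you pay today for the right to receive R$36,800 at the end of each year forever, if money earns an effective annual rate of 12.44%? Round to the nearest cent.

PV = PMT / i = 36800 / 0.1244 = 295,819.9357

R$295,819.94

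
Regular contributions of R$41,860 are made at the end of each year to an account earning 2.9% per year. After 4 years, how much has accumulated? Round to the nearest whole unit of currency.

R$174,865

FV = PMT · [(1+i)^n − 1] / i = 41860 · 4.177388 = 174,865.4780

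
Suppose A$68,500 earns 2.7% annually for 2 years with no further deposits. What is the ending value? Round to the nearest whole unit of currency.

A$72,249

68,500 × (1+0.027)^2 = 68,500 × 1.054729 = 72,248.9365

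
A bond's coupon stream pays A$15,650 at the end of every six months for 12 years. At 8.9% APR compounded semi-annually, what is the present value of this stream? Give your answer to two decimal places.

A$227,990.53

Periodic rate i = 0.089/2 = 0.0445; n = 12 × 2 = 24 periods.
PV = 15650 × [1 − (1+0.0445)^(−24)] / 0.0445 = 15650 × 14.568085 = 227,990.5293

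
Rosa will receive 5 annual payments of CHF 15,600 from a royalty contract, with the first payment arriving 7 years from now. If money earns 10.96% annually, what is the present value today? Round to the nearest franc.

Value one period before first payment (t=6): 15600 × [1 − (1+0.1096)^(−5)] / 0.1096 = 15600 × 3.699619 = 57,714.0551
Discount back 6 years: 57,714.0551 × (1+0.1096)^(−6) = 57,714.0551 × 0.535798 = 30,923.0912

CHF 30,923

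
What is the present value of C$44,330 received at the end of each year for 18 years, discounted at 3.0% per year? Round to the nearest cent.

Annuity factor a(18|0.03) = 13.753513; PV = 44330 × 13.753513 = 609,693.2348

C$609,693.23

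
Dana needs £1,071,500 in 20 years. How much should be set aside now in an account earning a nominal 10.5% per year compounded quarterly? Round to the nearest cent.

£134,815.11

With 4 periods per year: i = 0.02625, n = 80.
Discount factor = (1+0.02625)^(−80) = 0.125819; PV = 1,071,500 × 0.125819 = 134,815.1084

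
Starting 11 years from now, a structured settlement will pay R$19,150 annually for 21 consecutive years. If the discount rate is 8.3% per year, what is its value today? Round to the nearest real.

R$84,465

PV at t=10 (ordinary 21-year annuity): 19150 × a(21|0.083) = 19150 × 9.790191 = 187,482.1536
PV₀ = 187,482.1536 / (1+0.083)^10 = 187,482.1536 / 2.219650 = 84,464.7240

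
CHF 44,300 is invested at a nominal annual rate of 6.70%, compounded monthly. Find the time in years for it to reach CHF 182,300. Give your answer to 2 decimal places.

21.17 years

Periodic rate i = 0.067/12 = 0.00558333.
(1+i)^n = 182300/44300 = 4.11512, so n = ln 4.11512 / ln 1.00558 = 254.0802 months
= 254.0802/12 years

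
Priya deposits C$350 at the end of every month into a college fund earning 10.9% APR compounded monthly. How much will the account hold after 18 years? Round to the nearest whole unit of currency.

Periodic rate i = 0.109/12 = 0.00908333; n = 18 × 12 = 216 periods.
Accumulation factor s(216|0.00908333) = 666.144485; FV = 350 × 666.144485 = 233,150.5696

C$233,151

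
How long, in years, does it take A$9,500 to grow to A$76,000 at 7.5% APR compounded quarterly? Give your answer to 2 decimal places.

27.99 years

Periodic rate i = 0.075/4 = 0.01875.
n = ln(76000/9500) / ln(1+0.01875) = ln(8.00000) / 0.018576 = 111.9401 quarters
= 111.9401/4 years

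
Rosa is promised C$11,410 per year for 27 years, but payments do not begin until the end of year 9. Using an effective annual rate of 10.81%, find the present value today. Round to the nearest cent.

C$43,527.83

Value one period before first payment (t=8): 11410 × [1 − (1+0.1081)^(−27)] / 0.1081 = 11410 × 8.671875 = 98,946.0954
PV₀ = 98,946.0954 / (1+0.1081)^8 = 98,946.0954 / 2.273169 = 43,527.8305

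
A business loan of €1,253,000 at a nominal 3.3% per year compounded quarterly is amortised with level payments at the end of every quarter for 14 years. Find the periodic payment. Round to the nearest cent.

With 4 periods per year: i = 0.00825, n = 56.
Annuity-PV factor = 44.700900; PMT = 1.253e+06 / 44.700900 = 28,030.7555

€28,030.76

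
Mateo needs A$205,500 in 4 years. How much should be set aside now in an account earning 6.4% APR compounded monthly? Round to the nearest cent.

With 12 periods per year: i = 0.00533333, n = 48.
Discount factor = (1+0.00533333)^(−48) = 0.774669; PV = 205,500 × 0.774669 = 159,194.4296

A$159,194.43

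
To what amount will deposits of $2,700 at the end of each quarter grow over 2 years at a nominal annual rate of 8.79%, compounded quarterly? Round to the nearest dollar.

$23,336

Periodic rate i = 0.0879/4 = 0.021975; n = 2 × 4 = 8 periods.
FV = 2700 × [(1+0.021975)^8 − 1] / 0.021975 = 2700 × 8.643098 = 23,336.3658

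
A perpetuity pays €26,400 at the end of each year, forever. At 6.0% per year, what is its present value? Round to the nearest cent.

€440,000.00

PV = PMT / i = 26400 / 0.06 = 440,000.0000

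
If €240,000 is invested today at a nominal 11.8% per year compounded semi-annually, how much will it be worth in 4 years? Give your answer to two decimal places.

Periodic rate i = 0.118/2 = 0.059; n = 4 × 2 = 8 periods.
240,000 × (1+0.059)^8 = 240,000 × 1.581859 = 379,646.0823

€379,646.08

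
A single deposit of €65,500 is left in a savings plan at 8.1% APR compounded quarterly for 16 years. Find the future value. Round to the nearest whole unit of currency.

€236,300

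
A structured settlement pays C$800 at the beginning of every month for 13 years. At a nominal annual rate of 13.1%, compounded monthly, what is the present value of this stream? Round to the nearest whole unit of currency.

C$60,464

Periodic rate i = 0.131/12 = 0.0109167; n = 13 × 12 = 156 periods.
PV = PMT · [1 − (1+i)^(−n)] / i × (1+i) = 800 · 75.580306 = 60,464.2445
Payments are at the start of each period, so multiply by (1+i).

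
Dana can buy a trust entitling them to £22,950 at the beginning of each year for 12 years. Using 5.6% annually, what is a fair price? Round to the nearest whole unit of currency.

£207,715

Annuity factor a(12|0.056) × (1+i) = 9.050759; PV = 22950 × 9.050759 = 207,714.9275
(annuity-due: payments at period start, so ×(1+i).)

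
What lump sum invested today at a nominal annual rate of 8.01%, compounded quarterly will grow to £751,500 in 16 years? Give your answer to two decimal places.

Periodic rate i = 0.0801/4 = 0.020025; n = 16 × 4 = 64 periods.
PV = FV·(1+i)^(−n) = 751,500 × 0.281130 = 211,269.4756

£211,269.48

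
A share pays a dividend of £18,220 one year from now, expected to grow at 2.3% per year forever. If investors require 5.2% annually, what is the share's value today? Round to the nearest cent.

PV = D₁/(r − g) = 18220/(0.052 − 0.023) = 628,275.8621

£628,275.86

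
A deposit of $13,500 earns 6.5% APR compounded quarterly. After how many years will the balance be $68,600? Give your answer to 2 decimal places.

Periodic rate i = 0.065/4 = 0.01625.
(1+i)^n = 68600/13500 = 5.08148, so n = ln 5.08148 / ln 1.01625 = 100.8477 quarters
= 100.8477/4 years

25.21 years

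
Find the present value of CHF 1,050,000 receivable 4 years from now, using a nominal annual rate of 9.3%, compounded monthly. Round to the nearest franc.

With 12 periods per year: i = 0.00775, n = 48.
Discount factor = (1+0.00775)^(−48) = 0.690344; PV = 1,050,000 × 0.690344 = 724,860.7290

CHF 724,861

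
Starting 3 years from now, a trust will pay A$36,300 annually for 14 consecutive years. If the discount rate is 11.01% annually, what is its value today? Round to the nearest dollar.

Value one period before first payment (t=2): 36300 × [1 − (1+0.1101)^(−14)] / 0.1101 = 36300 × 6.978180 = 253,307.9227
PV₀ = 253,307.9227 / (1+0.1101)^2 = 253,307.9227 / 1.232322 = 205,553.3543

A$205,553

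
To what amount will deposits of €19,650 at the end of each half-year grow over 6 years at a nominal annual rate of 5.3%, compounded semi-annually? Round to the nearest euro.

€273,393

i = 0.053/2 = 0.0265 per half-year; n = 6·2 = 12.
Accumulation factor s(12|0.0265) = 13.913110; FV = 19650 × 13.913110 = 273,392.6056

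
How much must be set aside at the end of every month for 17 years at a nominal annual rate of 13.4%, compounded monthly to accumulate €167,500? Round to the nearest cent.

With 12 periods per year: i = 0.0111667, n = 204.
PMT = 167500 / ( [(1+0.0111667)^204 − 1] / 0.0111667 ) = 167500 / 773.260082 = 216.6153

€216.62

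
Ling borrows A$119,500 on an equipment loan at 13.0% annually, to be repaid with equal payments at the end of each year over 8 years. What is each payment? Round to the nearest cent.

A$24,902.21

PMT = 119500 / ( [1 − (1+0.13)^(−8)] / 0.13 ) = 119500 / 4.798770 = 24,902.2130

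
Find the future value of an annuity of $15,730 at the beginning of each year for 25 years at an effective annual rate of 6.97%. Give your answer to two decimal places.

$1,059,680.00

Accumulation factor s(25|0.0697) × (1+i) = 67.366815; FV = 15730 × 67.366815 = 1,059,679.9953
Payments are at the start of each period, so multiply by (1+i).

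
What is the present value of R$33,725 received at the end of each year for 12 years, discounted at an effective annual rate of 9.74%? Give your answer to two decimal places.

Annuity factor a(12|0.0974) = 6.901348; PV = 33725 × 6.901348 = 232,747.9488

R$232,747.95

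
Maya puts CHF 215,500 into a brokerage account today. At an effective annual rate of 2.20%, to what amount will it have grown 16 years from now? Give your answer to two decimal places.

FV = 215,500 × (1 + 0.022)^16 = 305,254.1713

CHF 305,254.17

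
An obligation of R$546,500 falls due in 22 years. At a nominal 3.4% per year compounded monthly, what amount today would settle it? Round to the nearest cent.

Periodic rate i = 0.034/12 = 0.00283333; n = 22 × 12 = 264 periods.
Discount factor = (1+0.00283333)^(−264) = 0.473813; PV = 546,500 × 0.473813 = 258,938.8613

R$258,938.86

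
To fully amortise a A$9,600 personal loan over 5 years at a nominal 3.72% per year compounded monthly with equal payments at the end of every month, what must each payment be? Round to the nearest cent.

i = 0.0372/12 = 0.0031 per month; n = 5·12 = 60.
Annuity-PV factor = 54.673386; PMT = 9600 / 54.673386 = 175.5882

A$175.59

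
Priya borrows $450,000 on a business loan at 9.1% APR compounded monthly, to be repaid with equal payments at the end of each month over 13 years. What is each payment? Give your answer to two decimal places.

With 12 periods per year: i = 0.00758333, n = 156.
Annuity-PV factor = 91.288534; PMT = 450000 / 91.288534 = 4,929.4252

$4,929.43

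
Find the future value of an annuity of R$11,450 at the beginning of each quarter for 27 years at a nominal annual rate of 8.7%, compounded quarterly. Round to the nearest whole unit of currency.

R$4,956,417

i = 0.087/4 = 0.02175 per quarter; n = 27·4 = 108.
FV = 11450 × [(1+0.02175)^108 − 1] / 0.02175 × (1+i) = 11450 × 432.874862 = 4,956,417.1668
(annuity-due: payments at period start, so ×(1+i).)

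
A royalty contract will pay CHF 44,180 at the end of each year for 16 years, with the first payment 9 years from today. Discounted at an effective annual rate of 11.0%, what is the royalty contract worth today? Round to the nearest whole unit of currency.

CHF 141,465

PV at t=8 (ordinary 16-year annuity): 44180 × a(16|0.11) = 44180 × 7.379162 = 326,011.3674
PV₀ = 326,011.3674 / (1+0.11)^8 = 326,011.3674 / 2.304538 = 141,464.9704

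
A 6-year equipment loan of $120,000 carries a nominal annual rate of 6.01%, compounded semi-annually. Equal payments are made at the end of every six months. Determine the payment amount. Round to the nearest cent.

With 2 periods per year: i = 0.03005, n = 12.
PMT = 120000 / ( [1 − (1+0.03005)^(−12)] / 0.03005 ) = 120000 / 9.951034 = 12,059.0487

$12,059.05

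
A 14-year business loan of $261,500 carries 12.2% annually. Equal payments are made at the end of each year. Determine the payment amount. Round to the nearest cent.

$39,857.44

PMT = 261500 / ( [1 − (1+0.122)^(−14)] / 0.122 ) = 261500 / 6.560884 = 39,857.4353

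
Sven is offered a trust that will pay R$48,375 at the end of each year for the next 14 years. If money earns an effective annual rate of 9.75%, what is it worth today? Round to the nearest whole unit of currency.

R$361,272

Annuity factor a(14|0.0975) = 7.468159; PV = 48375 × 7.468159 = 361,272.1690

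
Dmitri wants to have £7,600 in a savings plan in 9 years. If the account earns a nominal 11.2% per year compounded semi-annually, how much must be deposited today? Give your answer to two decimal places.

Periodic rate i = 0.112/2 = 0.056; n = 9 × 2 = 18 periods.
PV = 7,600 / (1 + 0.056)^18 = 7,600 / 2.666555 = 2,850.1195

£2,850.12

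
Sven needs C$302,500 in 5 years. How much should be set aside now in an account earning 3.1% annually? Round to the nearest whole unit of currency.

Discount factor = (1+0.031)^(−5) = 0.858434; PV = 302,500 × 0.858434 = 259,676.1434

C$259,676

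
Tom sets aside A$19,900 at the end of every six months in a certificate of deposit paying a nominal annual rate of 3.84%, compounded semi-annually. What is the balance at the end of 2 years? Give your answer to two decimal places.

A$81,921.96

With 2 periods per year: i = 0.0192, n = 4.
FV = PMT · [(1+i)^n − 1] / i = 19900 · 4.116682 = 81,921.9646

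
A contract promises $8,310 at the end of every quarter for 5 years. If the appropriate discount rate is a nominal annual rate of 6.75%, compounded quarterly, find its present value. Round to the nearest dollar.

$140,069

With 4 periods per year: i = 0.016875, n = 20.
PV = PMT · [1 − (1+i)^(−n)] / i = 8310 · 16.855456 = 140,068.8377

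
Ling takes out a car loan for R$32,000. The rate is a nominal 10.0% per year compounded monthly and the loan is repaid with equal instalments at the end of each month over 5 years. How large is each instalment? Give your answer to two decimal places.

i = 0.1/12 = 0.00833333 per month; n = 5·12 = 60.
Annuity-PV factor = 47.065369; PMT = 32000 / 47.065369 = 679.9054

R$679.91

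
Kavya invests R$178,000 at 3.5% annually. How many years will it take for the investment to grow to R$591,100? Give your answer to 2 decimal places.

34.89 years

(1+i)^n = 591100/178000 = 3.32079, so n = ln 3.32079 / ln 1.035 = 34.8881 years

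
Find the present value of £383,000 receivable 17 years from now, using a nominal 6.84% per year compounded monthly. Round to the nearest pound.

With 12 periods per year: i = 0.0057, n = 204.
Discount factor = (1+0.0057)^(−204) = 0.313643; PV = 383,000 × 0.313643 = 120,125.4279

£120,125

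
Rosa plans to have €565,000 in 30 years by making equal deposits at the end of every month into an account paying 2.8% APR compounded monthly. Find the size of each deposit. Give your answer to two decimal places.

€1,003.22

i = 0.028/12 = 0.00233333 per month; n = 30·12 = 360.
PMT = 565000 / ( [(1+0.00233333)^360 − 1] / 0.00233333 ) = 565000 / 563.186387 = 1,003.2203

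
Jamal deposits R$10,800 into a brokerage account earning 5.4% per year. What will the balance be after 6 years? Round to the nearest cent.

R$14,807.01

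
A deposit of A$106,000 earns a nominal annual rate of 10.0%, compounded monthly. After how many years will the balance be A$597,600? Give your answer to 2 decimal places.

Periodic rate i = 0.1/12 = 0.00833333.
(1+i)^n = 597600/106000 = 5.63774, so n = ln 5.63774 / ln 1.00833 = 208.4014 months
= 208.4014/12 years

17.37 years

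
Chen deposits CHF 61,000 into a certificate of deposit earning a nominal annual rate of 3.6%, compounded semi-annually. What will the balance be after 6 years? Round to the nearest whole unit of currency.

i = 0.036/2 = 0.018 per half-year; n = 6·2 = 12.
FV = PV·(1+i)^n = 61,000 × 1.238721 = 75,561.9524

CHF 75,562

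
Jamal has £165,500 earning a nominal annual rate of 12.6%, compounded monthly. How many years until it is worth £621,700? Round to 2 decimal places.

Periodic rate i = 0.126/12 = 0.0105.
(1+i)^n = 621700/165500 = 3.75650, so n = ln 3.75650 / ln 1.0105 = 126.7069 months
= 126.7069/12 years

10.56 years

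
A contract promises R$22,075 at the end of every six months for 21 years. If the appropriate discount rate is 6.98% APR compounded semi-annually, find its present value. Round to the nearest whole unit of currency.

R$482,780

i = 0.0698/2 = 0.0349 per half-year; n = 21·2 = 42.
PV = 22075 × [1 − (1+0.0349)^(−42)] / 0.0349 = 22075 × 21.869975 = 482,779.6954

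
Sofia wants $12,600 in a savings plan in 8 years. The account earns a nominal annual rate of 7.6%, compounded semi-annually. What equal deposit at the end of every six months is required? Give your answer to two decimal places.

$586.64

Periodic rate i = 0.076/2 = 0.038; n = 8 × 2 = 16 periods.
FV-annuity factor = 21.478285; PMT = 12600 / 21.478285 = 586.6390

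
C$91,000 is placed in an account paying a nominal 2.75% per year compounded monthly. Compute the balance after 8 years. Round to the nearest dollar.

C$113,364

i = 0.0275/12 = 0.00229167 per month; n = 8·12 = 96.
FV = PV·(1+i)^n = 91,000 × 1.245763 = 113,364.4452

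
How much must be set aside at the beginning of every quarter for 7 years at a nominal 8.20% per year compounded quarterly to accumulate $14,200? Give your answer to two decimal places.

Periodic rate i = 0.082/4 = 0.0205; n = 7 × 4 = 28 periods.
PMT = 14200 / ( [(1+0.0205)^28 − 1] / 0.0205 × (1+i) ) = 14200 / 38.086027 = 372.8401

$372.84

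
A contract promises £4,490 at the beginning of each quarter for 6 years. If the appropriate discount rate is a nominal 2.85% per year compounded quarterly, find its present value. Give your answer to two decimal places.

i = 0.0285/4 = 0.007125 per quarter; n = 6·4 = 24.
PV = 4490 × [1 − (1+0.007125)^(−24)] / 0.007125 × (1+i) = 4490 × 22.145055 = 99,431.2960
(Beginning-of-period payments → annuity-due factor ×(1+i).)

£99,431.30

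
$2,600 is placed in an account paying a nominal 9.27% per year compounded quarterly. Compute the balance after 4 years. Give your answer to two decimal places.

$3,751.22

With 4 periods per year: i = 0.023175, n = 16.
FV = 2,600 × (1 + 0.023175)^16 = 3,751.2160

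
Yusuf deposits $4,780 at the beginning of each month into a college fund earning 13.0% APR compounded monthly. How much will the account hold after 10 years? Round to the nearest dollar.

With 12 periods per year: i = 0.0108333, n = 120.
FV = 4780 × [(1+0.0108333)^120 − 1] / 0.0108333 × (1+i) = 4780 × 246.680651 = 1,179,133.5102
(annuity-due: payments at period start, so ×(1+i).)

$1,179,134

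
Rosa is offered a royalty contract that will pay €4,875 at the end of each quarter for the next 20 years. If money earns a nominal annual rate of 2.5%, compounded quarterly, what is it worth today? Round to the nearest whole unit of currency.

With 4 periods per year: i = 0.00625, n = 80.
PV = PMT · [1 − (1+i)^(−n)] / i = 4875 · 62.803973 = 306,169.3688

€306,169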